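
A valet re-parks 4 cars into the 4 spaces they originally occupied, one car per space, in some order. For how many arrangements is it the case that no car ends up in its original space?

Recurrence: !4 = 3·(!3 + !2).
!4 = 3·(2 + 1) = 3·3 = 9

9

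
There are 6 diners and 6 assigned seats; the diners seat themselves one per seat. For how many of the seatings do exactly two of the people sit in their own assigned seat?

135

Choose which 2 of the 6 are fixed: C(6,2) = 15.
The other 4 form a derangement: !4 = 9.
Total: 15 × 9 = 135.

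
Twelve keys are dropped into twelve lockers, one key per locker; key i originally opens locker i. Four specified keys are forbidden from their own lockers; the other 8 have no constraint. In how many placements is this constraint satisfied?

339696000

Let A_j be the event that the j-th constrained one is fixed. By inclusion-exclusion over the 4 events:
Σ_{j=0}^{4} (-1)^j C(4,j)(12-j)!
= C(4,0)·12! - C(4,1)·11! + C(4,2)·10! - C(4,3)·9! + C(4,4)·8!
= 479001600 - 159667200 + 21772800 - 1451520 + 40320
= 339696000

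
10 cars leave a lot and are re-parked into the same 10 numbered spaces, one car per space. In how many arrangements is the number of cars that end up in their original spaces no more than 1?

# with exactly i fixed is C(10,i)·!(10-i); sum over i=0..1:
  i=0: C(10,0)·!10 = 1·1334961 = 1334961
  i=1: C(10,1)·!9 = 10·133496 = 1334960
Total = 2669921.

2669921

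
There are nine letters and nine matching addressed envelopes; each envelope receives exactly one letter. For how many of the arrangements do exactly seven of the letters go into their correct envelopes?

36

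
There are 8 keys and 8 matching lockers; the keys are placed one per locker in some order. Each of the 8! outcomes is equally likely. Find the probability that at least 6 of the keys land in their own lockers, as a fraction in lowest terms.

Favorable outcomes: Σ_{i≥6} C(8,i)·!(8-i) = 28·1 + 8·0 + 1·1 = 29.
Total outcomes: 8! = 40320.
Probability = 29/40320 = 29/40320.

29/40320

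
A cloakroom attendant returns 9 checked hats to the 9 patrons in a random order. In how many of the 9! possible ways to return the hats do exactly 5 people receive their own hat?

Pick the 5 fixed positions: C(9,5) = 126 ways.
The other 4 form a derangement: !4 = 9.
Total: 126 × 9 = 1134.

1134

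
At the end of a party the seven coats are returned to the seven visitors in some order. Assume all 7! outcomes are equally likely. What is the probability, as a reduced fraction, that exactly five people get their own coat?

Favorable outcomes: C(7,5)·!2 = 21·1 = 21.
Total outcomes: 7! = 5040.
Probability = 21/5040 = 1/240.

1/240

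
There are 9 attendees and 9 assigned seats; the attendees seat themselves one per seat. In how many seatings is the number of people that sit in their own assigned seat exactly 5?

1134

Pick the 5 fixed positions: C(9,5) = 126 ways.
The other 4 form a derangement: !4 = 9.
Total: 126 × 9 = 1134.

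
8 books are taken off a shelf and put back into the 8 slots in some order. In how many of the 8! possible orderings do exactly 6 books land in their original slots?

Pick the 6 fixed positions: C(8,6) = 28 ways.
The other 2 form a derangement: !2 = 1.
Total: 28 × 1 = 28.

28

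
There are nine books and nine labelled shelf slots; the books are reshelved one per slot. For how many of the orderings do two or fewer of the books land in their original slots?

Sum C(9,i)·!(9-i) for i = 0..2:
  i=0: C(9,0)·!9 = 1·133496 = 133496
  i=1: C(9,1)·!8 = 9·14833 = 133497
  i=2: C(9,2)·!7 = 36·1854 = 66744
Total = 333737.

333737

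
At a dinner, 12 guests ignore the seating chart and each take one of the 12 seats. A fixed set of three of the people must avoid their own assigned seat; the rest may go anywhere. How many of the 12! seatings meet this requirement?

Let A_j be the event that the j-th constrained one is fixed. By inclusion-exclusion over the 3 events:
Σ_{j=0}^{3} (-1)^j C(3,j)(12-j)!
= C(3,0)·12! - C(3,1)·11! + C(3,2)·10! - C(3,3)·9!
= 479001600 - 119750400 + 10886400 - 362880
= 369774720

369774720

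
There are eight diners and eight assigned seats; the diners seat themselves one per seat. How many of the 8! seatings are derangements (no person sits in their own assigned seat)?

!8 is the nearest integer to 8!/e.
8! = 40320, and 40320/e ≈ 14832.90, so !8 = 14833.

14833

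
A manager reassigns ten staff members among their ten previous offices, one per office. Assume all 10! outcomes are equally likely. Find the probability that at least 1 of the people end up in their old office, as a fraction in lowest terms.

28319/44800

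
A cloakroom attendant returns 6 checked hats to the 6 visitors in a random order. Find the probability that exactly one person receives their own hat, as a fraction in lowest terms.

11/30

Favorable outcomes: C(6,1)·!5 = 6·44 = 264.
Total outcomes: 6! = 720.
Probability = 264/720 = 11/30.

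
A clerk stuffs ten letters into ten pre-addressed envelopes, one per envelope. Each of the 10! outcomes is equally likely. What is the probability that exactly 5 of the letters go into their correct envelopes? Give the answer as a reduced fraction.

Favorable outcomes: C(10,5)·!5 = 252·44 = 11088.
Total outcomes: 10! = 3628800.
Probability = 11088/3628800 = 11/3600.

11/3600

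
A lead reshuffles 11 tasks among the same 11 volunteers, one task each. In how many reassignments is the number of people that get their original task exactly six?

Choose which 6 of the 11 are fixed: C(11,6) = 462.
The remaining 5 must be deranged: !5 = 44.
Total: 462 × 44 = 20328.

20328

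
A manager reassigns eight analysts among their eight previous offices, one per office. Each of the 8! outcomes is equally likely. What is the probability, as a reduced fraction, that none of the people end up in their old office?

2119/5760

Favorable outcomes: !8 = 14833.
Total outcomes: 8! = 40320.
Probability = 14833/40320 = 2119/5760.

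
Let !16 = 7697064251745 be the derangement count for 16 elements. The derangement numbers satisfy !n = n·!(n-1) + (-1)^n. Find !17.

!17 = 17·7697064251745 - 1 = 130850092279664.

130850092279664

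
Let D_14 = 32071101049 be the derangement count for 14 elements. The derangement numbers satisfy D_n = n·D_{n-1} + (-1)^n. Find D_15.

D_15 = 15·32071101049 - 1 = 481066515734.

481066515734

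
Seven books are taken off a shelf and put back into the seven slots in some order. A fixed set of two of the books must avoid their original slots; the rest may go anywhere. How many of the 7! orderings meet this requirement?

Let A_j be the event that the j-th constrained one is fixed. By inclusion-exclusion over the 2 events:
Σ_{j=0}^{2} (-1)^j C(2,j)(7-j)!
= C(2,0)·7! - C(2,1)·6! + C(2,2)·5!
= 5040 - 1440 + 120
= 3720

3720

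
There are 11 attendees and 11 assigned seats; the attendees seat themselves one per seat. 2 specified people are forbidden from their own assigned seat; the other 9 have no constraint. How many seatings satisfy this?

33022080

Let A_j be the event that the j-th constrained one is fixed. By inclusion-exclusion over the 2 events:
Σ_{j=0}^{2} (-1)^j C(2,j)(11-j)!
= C(2,0)·11! - C(2,1)·10! + C(2,2)·9!
= 39916800 - 7257600 + 362880
= 33022080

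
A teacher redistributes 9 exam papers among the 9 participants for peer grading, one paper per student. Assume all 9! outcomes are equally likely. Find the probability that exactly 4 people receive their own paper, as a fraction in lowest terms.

Favorable outcomes: C(9,4)·!5 = 126·44 = 5544.
Total outcomes: 9! = 362880.
Probability = 5544/362880 = 11/720.

11/720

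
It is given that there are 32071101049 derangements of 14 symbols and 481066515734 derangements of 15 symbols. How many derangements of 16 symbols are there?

!16 = (16-1)·(!15 + !14) = 15·(481066515734 + 32071101049) = 15·513137616783 = 7697064251745.

7697064251745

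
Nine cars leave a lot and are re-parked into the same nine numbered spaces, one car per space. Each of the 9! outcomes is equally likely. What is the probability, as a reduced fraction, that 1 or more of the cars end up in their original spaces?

28673/45360

Favorable outcomes: Σ_{i≥1} C(9,i)·!(9-i) = 9·14833 + 36·1854 + 84·265 + 126·44 + 126·9 + 84·2 + 36·1 + 9·0 + 1·1 = 229384.
Total outcomes: 9! = 362880.
Probability = 229384/362880 = 28673/45360.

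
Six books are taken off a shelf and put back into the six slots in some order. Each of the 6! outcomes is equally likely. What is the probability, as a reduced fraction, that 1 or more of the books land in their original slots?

Favorable outcomes: Σ_{i≥1} C(6,i)·!(6-i) = 6·44 + 15·9 + 20·2 + 15·1 + 6·0 + 1·1 = 455.
Total outcomes: 6! = 720.
Probability = 455/720 = 91/144.

91/144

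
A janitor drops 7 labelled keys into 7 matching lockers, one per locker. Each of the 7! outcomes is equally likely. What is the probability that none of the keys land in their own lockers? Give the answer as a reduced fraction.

103/280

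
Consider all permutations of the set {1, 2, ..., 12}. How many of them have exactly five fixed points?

1468368

Pick the 5 fixed positions: C(12,5) = 792 ways.
The other 7 form a derangement: !7 = 1854.
Total: 792 × 1854 = 1468368.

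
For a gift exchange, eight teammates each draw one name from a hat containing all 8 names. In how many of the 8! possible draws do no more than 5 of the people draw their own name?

Sum C(8,i)·!(8-i) for i = 0..5:
  i=0: C(8,0)·!8 = 1·14833 = 14833
  i=1: C(8,1)·!7 = 8·1854 = 14832
  i=2: C(8,2)·!6 = 28·265 = 7420
  i=3: C(8,3)·!5 = 56·44 = 2464
  i=4: C(8,4)·!4 = 70·9 = 630
  i=5: C(8,5)·!3 = 56·2 = 112
Total = 40291.

40291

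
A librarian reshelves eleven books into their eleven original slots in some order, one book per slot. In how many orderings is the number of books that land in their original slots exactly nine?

55

Choose which 9 of the 11 are fixed: C(11,9) = 55.
The other 2 form a derangement: !2 = 1.
Total: 55 × 1 = 55.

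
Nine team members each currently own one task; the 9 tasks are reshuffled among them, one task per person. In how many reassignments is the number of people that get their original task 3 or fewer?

Sum C(9,i)·!(9-i) for i = 0..3:
  i=0: C(9,0)·!9 = 1·133496 = 133496
  i=1: C(9,1)·!8 = 9·14833 = 133497
  i=2: C(9,2)·!7 = 36·1854 = 66744
  i=3: C(9,3)·!6 = 84·265 = 22260
Total = 355997.

355997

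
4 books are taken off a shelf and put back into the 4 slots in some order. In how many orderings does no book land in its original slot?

9

The subfactorial !4 = [4!/e] (nearest integer).
4! = 24, and 24/e ≈ 8.83, so !4 = 9.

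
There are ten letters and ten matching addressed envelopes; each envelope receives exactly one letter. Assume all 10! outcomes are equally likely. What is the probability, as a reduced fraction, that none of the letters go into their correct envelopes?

16481/44800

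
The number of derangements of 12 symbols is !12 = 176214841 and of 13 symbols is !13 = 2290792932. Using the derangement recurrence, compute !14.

32071101049

!14 = (14-1)·(!13 + !12) = 13·(2290792932 + 176214841) = 13·2467007773 = 32071101049.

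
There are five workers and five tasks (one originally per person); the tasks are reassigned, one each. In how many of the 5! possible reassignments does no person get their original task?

44

The number of derangements of 5 is !5 = Σ_{k=0}^{5} (-1)^k·5!/k!
= 5! - 5!/1! + 5!/2! - 5!/3! + 5!/4! - 5!/5!
= 120 - 120 + 60 - 20 + 5 - 1
= 44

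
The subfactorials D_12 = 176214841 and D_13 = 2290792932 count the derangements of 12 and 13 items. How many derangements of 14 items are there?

32071101049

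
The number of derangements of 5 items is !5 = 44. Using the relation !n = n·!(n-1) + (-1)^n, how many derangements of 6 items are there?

!6 = 6·44 + 1 = 265.

265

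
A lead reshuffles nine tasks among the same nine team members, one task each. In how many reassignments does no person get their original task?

133496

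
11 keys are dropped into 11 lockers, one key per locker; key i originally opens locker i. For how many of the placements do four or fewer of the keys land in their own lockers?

39770686

Sum C(11,i)·!(11-i) for i = 0..4:
  i=0: C(11,0)·!11 = 1·14684570 = 14684570
  i=1: C(11,1)·!10 = 11·1334961 = 14684571
  i=2: C(11,2)·!9 = 55·133496 = 7342280
  i=3: C(11,3)·!8 = 165·14833 = 2447445
  i=4: C(11,4)·!7 = 330·1854 = 611820
Total = 39770686.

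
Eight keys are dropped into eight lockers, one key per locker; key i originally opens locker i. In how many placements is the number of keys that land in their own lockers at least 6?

29

Sum C(8,i)·!(8-i) for i = 6..8:
  i=6: C(8,6)·!2 = 28·1 = 28
  i=7: C(8,7)·!1 = 8·0 = 0
  i=8: C(8,8)·!0 = 1·1 = 1
Total = 29.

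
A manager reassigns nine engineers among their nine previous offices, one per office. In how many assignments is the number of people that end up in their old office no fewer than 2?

95887

# with exactly i fixed is C(9,i)·!(9-i); sum over i=2..9:
  i=2: C(9,2)·!7 = 36·1854 = 66744
  i=3: C(9,3)·!6 = 84·265 = 22260
  i=4: C(9,4)·!5 = 126·44 = 5544
  i=5: C(9,5)·!4 = 126·9 = 1134
  i=6: C(9,6)·!3 = 84·2 = 168
  i=7: C(9,7)·!2 = 36·1 = 36
  i=8: C(9,8)·!1 = 9·0 = 0
  i=9: C(9,9)·!0 = 1·1 = 1
Total = 95887.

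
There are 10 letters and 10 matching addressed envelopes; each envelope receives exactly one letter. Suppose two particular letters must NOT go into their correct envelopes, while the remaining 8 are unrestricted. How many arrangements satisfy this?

2943360

Inclusion-exclusion on the 2 forbidden self-matches:
Σ_{j=0}^{2} (-1)^j C(2,j)(10-j)!
= C(2,0)·10! - C(2,1)·9! + C(2,2)·8!
= 3628800 - 725760 + 40320
= 2943360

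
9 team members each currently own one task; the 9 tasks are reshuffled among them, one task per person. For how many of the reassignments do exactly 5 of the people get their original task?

Choose which 5 of the 9 are fixed: C(9,5) = 126.
The remaining 4 must be deranged: !4 = 9.
Total: 126 × 9 = 1134.

1134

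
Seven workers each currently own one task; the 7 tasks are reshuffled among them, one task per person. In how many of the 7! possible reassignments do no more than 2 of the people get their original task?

Sum C(7,i)·!(7-i) for i = 0..2:
  i=0: C(7,0)·!7 = 1·1854 = 1854
  i=1: C(7,1)·!6 = 7·265 = 1855
  i=2: C(7,2)·!5 = 21·44 = 924
Total = 4633.

4633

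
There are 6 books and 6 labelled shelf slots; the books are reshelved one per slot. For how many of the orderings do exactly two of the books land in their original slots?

135

Choose which 2 of the 6 are fixed: C(6,2) = 15.
The remaining 4 must be deranged: !4 = 9.
Total: 15 × 9 = 135.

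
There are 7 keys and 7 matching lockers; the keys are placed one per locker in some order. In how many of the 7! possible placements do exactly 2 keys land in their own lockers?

924

Pick the 2 fixed positions: C(7,2) = 21 ways.
The remaining 5 must be deranged: !5 = 44.
Total: 21 × 44 = 924.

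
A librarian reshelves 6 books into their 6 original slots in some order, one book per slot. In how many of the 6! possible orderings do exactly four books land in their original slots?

Choose which 4 of the 6 are fixed: C(6,4) = 15.
The other 2 form a derangement: !2 = 1.
Total: 15 × 1 = 15.

15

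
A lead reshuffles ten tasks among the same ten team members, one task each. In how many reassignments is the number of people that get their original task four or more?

# with exactly i fixed is C(10,i)·!(10-i); sum over i=4..10:
  i=4: C(10,4)·!6 = 210·265 = 55650
  i=5: C(10,5)·!5 = 252·44 = 11088
  i=6: C(10,6)·!4 = 210·9 = 1890
  i=7: C(10,7)·!3 = 120·2 = 240
  i=8: C(10,8)·!2 = 45·1 = 45
  i=9: C(10,9)·!1 = 10·0 = 0
  i=10: C(10,10)·!0 = 1·1 = 1
Total = 68914.

68914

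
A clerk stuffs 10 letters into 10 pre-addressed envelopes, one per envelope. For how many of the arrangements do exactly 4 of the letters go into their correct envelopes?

55650

Pick the 4 fixed positions: C(10,4) = 210 ways.
The other 6 form a derangement: !6 = 265.
Total: 210 × 265 = 55650.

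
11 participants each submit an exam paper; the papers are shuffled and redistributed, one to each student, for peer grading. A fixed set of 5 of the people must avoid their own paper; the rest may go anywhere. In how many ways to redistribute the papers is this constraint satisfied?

Inclusion-exclusion on the 5 forbidden self-matches:
Σ_{j=0}^{5} (-1)^j C(5,j)(11-j)!
= C(5,0)·11! - C(5,1)·10! + C(5,2)·9! - C(5,3)·8! + C(5,4)·7! - C(5,5)·6!
= 39916800 - 18144000 + 3628800 - 403200 + 25200 - 720
= 25022880

25022880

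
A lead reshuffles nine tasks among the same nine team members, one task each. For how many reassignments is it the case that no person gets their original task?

!9 = 9! · Σ_{k=0}^{9} (-1)^k/k!
= 9! - 9!/1! + 9!/2! - 9!/3! + 9!/4! - 9!/5! + 9!/6! - 9!/7! + 9!/8! - 9!/9!
= 362880 - 362880 + 181440 - 60480 + 15120 - 3024 + 504 - 72 + 9 - 1
= 133496

133496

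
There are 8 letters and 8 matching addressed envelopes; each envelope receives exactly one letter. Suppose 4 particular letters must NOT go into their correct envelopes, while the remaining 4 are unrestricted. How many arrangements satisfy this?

24024

Let A_j be the event that the j-th constrained one is fixed. By inclusion-exclusion over the 4 events:
Σ_{j=0}^{4} (-1)^j C(4,j)(8-j)!
= C(4,0)·8! - C(4,1)·7! + C(4,2)·6! - C(4,3)·5! + C(4,4)·4!
= 40320 - 20160 + 4320 - 480 + 24
= 24024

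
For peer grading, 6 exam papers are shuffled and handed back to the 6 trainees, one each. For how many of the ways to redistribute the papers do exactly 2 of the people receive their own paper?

Pick the 2 fixed positions: C(6,2) = 15 ways.
The other 4 form a derangement: !4 = 9.
Total: 15 × 9 = 135.

135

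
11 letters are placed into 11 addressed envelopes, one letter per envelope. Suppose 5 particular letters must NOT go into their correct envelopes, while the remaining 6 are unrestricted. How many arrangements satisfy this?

25022880

Let A_j be the event that the j-th constrained one is fixed. By inclusion-exclusion over the 5 events:
Σ_{j=0}^{5} (-1)^j C(5,j)(11-j)!
= C(5,0)·11! - C(5,1)·10! + C(5,2)·9! - C(5,3)·8! + C(5,4)·7! - C(5,5)·6!
= 39916800 - 18144000 + 3628800 - 403200 + 25200 - 720
= 25022880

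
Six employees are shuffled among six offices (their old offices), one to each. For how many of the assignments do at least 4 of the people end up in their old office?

Sum C(6,i)·!(6-i) for i = 4..6:
  i=4: C(6,4)·!2 = 15·1 = 15
  i=5: C(6,5)·!1 = 6·0 = 0
  i=6: C(6,6)·!0 = 1·1 = 1
Total = 16.

16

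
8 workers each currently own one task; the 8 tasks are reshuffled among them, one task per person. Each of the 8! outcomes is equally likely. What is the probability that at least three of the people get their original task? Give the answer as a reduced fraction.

647/8064

Favorable outcomes: Σ_{i≥3} C(8,i)·!(8-i) = 56·44 + 70·9 + 56·2 + 28·1 + 8·0 + 1·1 = 3235.
Total outcomes: 8! = 40320.
Probability = 3235/40320 = 647/8064.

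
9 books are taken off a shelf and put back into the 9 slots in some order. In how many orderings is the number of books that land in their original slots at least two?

95887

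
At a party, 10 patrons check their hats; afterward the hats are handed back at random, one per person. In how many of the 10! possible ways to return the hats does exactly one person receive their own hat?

Choose which one of the 10 is fixed: C(10,1) = 10.
The remaining 9 must be deranged: !9 = 133496.
Total: 10 × 133496 = 1334960.

1334960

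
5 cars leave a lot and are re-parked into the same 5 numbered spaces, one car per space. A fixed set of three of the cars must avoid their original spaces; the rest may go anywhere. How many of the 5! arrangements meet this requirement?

Let A_j be the event that the j-th constrained one is fixed. By inclusion-exclusion over the 3 events:
Σ_{j=0}^{3} (-1)^j C(3,j)(5-j)!
= C(3,0)·5! - C(3,1)·4! + C(3,2)·3! - C(3,3)·2!
= 120 - 72 + 18 - 2
= 64

64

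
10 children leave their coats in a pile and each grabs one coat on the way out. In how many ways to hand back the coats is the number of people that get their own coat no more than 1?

2669921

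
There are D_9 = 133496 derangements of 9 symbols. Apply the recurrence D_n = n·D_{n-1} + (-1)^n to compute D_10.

D_10 = 10·133496 + 1 = 1334961.

1334961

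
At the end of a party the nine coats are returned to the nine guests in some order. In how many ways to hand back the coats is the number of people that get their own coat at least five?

1339

# with exactly i fixed is C(9,i)·!(9-i); sum over i=5..9:
  i=5: C(9,5)·!4 = 126·9 = 1134
  i=6: C(9,6)·!3 = 84·2 = 168
  i=7: C(9,7)·!2 = 36·1 = 36
  i=8: C(9,8)·!1 = 9·0 = 0
  i=9: C(9,9)·!0 = 1·1 = 1
Total = 1339.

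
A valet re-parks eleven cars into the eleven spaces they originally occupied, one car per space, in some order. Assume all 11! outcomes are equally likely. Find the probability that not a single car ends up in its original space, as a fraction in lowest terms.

1468457/3991680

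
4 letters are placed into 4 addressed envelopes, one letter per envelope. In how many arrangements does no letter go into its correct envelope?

Use !n = n·!(n-1) + (-1)^n.
!4 = 4·2 + 1 = 9

9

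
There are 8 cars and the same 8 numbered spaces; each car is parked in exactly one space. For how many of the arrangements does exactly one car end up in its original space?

Choose which one of the 8 is fixed: C(8,1) = 8.
The remaining 7 must be deranged: !7 = 1854.
Total: 8 × 1854 = 14832.

14832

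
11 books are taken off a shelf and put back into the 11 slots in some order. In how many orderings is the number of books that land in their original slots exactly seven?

2970

Choose which 7 of the 11 are fixed: C(11,7) = 330.
The remaining 4 must be deranged: !4 = 9.
Total: 330 × 9 = 2970.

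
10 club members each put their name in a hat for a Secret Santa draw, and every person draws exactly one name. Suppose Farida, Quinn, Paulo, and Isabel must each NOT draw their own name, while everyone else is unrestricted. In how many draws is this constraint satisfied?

Let A_j be the event that the j-th constrained one is fixed. By inclusion-exclusion over the 4 events:
Σ_{j=0}^{4} (-1)^j C(4,j)(10-j)!
= C(4,0)·10! - C(4,1)·9! + C(4,2)·8! - C(4,3)·7! + C(4,4)·6!
= 3628800 - 1451520 + 241920 - 20160 + 720
= 2399760

2399760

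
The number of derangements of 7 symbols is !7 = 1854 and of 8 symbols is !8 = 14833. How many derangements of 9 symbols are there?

133496

!9 = (9-1)·(!8 + !7) = 8·(14833 + 1854) = 8·16687 = 133496.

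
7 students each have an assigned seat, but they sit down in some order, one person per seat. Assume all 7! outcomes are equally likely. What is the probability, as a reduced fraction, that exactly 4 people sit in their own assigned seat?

Favorable outcomes: C(7,4)·!3 = 35·2 = 70.
Total outcomes: 7! = 5040.
Probability = 70/5040 = 1/72.

1/72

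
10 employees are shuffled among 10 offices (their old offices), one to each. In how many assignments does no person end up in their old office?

1334961

Recurrence: !10 = 9·(!9 + !8).
!10 = 9·(133496 + 14833) = 9·148329 = 1334961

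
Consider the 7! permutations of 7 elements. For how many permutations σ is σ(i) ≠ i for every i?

The subfactorial !7 = [7!/e] (nearest integer).
7! = 5040, and 5040/e ≈ 1854.11, so !7 = 1854.

1854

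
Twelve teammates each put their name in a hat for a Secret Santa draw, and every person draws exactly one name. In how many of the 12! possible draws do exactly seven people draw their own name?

Choose which 7 of the 12 are fixed: C(12,7) = 792.
The remaining 5 must be deranged: !5 = 44.
Total: 792 × 44 = 34848.

34848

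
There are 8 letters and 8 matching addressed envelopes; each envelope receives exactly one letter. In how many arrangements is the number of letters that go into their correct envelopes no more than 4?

# with exactly i fixed is C(8,i)·!(8-i); sum over i=0..4:
  i=0: C(8,0)·!8 = 1·14833 = 14833
  i=1: C(8,1)·!7 = 8·1854 = 14832
  i=2: C(8,2)·!6 = 28·265 = 7420
  i=3: C(8,3)·!5 = 56·44 = 2464
  i=4: C(8,4)·!4 = 70·9 = 630
Total = 40179.

40179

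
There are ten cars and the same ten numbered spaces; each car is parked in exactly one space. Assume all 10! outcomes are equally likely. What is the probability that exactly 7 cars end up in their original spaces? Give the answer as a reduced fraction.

Favorable outcomes: C(10,7)·!3 = 120·2 = 240.
Total outcomes: 10! = 3628800.
Probability = 240/3628800 = 1/15120.

1/15120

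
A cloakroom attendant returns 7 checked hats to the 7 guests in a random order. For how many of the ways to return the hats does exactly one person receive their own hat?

1855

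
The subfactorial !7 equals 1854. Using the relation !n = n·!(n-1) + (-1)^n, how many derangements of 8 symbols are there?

!8 = 8·1854 + 1 = 14833.

14833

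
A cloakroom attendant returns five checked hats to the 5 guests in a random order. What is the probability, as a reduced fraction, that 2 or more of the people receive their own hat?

31/120

Favorable outcomes: Σ_{i≥2} C(5,i)·!(5-i) = 10·2 + 10·1 + 5·0 + 1·1 = 31.
Total outcomes: 5! = 120.
Probability = 31/120 = 31/120.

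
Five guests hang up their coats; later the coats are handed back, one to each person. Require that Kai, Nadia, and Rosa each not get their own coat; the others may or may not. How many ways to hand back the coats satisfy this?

Let A_j be the event that the j-th constrained one is fixed. By inclusion-exclusion over the 3 events:
Σ_{j=0}^{3} (-1)^j C(3,j)(5-j)!
= C(3,0)·5! - C(3,1)·4! + C(3,2)·3! - C(3,3)·2!
= 120 - 72 + 18 - 2
= 64

64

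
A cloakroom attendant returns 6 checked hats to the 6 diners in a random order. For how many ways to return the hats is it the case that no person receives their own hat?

Recurrence: !6 = 6·!5 + (-1)^6.
!6 = 6·44 + 1 = 265

265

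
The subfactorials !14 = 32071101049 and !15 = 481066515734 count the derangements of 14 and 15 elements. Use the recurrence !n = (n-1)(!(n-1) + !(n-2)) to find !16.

7697064251745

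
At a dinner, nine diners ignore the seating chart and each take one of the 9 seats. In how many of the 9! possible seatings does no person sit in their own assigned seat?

The number of derangements of 9 is !9 = Σ_{k=0}^{9} (-1)^k·9!/k!
= 9! - 9!/1! + 9!/2! - 9!/3! + 9!/4! - 9!/5! + 9!/6! - 9!/7! + 9!/8! - 9!/9!
= 362880 - 362880 + 181440 - 60480 + 15120 - 3024 + 504 - 72 + 9 - 1
= 133496

133496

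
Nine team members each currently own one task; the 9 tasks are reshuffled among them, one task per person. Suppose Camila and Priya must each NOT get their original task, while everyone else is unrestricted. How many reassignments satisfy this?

287280

Let A_j be the event that the j-th constrained one is fixed. By inclusion-exclusion over the 2 events:
Σ_{j=0}^{2} (-1)^j C(2,j)(9-j)!
= C(2,0)·9! - C(2,1)·8! + C(2,2)·7!
= 362880 - 80640 + 5040
= 287280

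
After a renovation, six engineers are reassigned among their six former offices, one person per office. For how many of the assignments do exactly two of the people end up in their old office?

135

Choose which 2 of the 6 are fixed: C(6,2) = 15.
The remaining 4 must be deranged: !4 = 9.
Total: 15 × 9 = 135.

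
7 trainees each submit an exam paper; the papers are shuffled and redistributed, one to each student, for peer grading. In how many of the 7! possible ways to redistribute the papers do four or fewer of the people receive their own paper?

5018

Sum C(7,i)·!(7-i) for i = 0..4:
  i=0: C(7,0)·!7 = 1·1854 = 1854
  i=1: C(7,1)·!6 = 7·265 = 1855
  i=2: C(7,2)·!5 = 21·44 = 924
  i=3: C(7,3)·!4 = 35·9 = 315
  i=4: C(7,4)·!3 = 35·2 = 70
Total = 5018.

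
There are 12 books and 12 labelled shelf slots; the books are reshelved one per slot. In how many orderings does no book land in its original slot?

The subfactorial !12 = [12!/e] (nearest integer).
12! = 479001600, and 479001600/e ≈ 176214840.93, so !12 = 176214841.

176214841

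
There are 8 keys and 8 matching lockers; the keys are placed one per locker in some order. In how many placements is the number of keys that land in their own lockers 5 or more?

141

Sum C(8,i)·!(8-i) for i = 5..8:
  i=5: C(8,5)·!3 = 56·2 = 112
  i=6: C(8,6)·!2 = 28·1 = 28
  i=7: C(8,7)·!1 = 8·0 = 0
  i=8: C(8,8)·!0 = 1·1 = 1
Total = 141.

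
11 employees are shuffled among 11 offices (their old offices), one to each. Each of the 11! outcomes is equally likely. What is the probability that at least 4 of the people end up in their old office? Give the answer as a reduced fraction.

378967/19958400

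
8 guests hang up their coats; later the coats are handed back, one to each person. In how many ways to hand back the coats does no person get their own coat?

Recurrence: !8 = 7·(!7 + !6).
!8 = 7·(1854 + 265) = 7·2119 = 14833

14833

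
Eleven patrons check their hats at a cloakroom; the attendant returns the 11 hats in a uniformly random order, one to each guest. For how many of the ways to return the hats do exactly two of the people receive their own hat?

7342280

Pick the 2 fixed positions: C(11,2) = 55 ways.
The other 9 form a derangement: !9 = 133496.
Total: 55 × 133496 = 7342280.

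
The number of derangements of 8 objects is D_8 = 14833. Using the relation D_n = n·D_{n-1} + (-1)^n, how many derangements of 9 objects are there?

D_9 = 9·14833 - 1 = 133496.

133496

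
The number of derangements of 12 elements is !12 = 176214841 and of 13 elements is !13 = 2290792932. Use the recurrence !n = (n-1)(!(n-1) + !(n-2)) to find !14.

32071101049

!14 = (14-1)·(!13 + !12) = 13·(2290792932 + 176214841) = 13·2467007773 = 32071101049.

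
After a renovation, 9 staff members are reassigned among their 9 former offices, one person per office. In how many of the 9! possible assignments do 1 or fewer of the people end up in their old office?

266993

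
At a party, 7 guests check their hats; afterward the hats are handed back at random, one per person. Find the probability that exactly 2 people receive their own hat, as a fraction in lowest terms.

11/60

Favorable outcomes: C(7,2)·!5 = 21·44 = 924.
Total outcomes: 7! = 5040.
Probability = 924/5040 = 11/60.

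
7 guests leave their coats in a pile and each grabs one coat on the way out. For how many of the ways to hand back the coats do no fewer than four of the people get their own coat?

# with exactly i fixed is C(7,i)·!(7-i); sum over i=4..7:
  i=4: C(7,4)·!3 = 35·2 = 70
  i=5: C(7,5)·!2 = 21·1 = 21
  i=6: C(7,6)·!1 = 7·0 = 0
  i=7: C(7,7)·!0 = 1·1 = 1
Total = 92.

92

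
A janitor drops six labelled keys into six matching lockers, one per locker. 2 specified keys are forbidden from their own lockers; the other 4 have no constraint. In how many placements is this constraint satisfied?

Let A_j be the event that the j-th constrained one is fixed. By inclusion-exclusion over the 2 events:
Σ_{j=0}^{2} (-1)^j C(2,j)(6-j)!
= C(2,0)·6! - C(2,1)·5! + C(2,2)·4!
= 720 - 240 + 24
= 504

504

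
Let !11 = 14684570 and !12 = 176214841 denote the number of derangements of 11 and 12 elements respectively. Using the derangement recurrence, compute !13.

2290792932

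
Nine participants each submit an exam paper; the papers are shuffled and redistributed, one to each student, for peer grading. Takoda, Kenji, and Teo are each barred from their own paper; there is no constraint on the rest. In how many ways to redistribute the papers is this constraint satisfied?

256320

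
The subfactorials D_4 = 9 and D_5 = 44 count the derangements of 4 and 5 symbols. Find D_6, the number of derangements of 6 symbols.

D_6 = (6-1)·(D_5 + D_4) = 5·(44 + 9) = 5·53 = 265.

265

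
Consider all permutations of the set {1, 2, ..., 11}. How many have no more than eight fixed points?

# with exactly i fixed is C(11,i)·!(11-i); sum over i=0..8:
  i=0: C(11,0)·!11 = 1·14684570 = 14684570
  i=1: C(11,1)·!10 = 11·1334961 = 14684571
  i=2: C(11,2)·!9 = 55·133496 = 7342280
  i=3: C(11,3)·!8 = 165·14833 = 2447445
  i=4: C(11,4)·!7 = 330·1854 = 611820
  i=5: C(11,5)·!6 = 462·265 = 122430
  i=6: C(11,6)·!5 = 462·44 = 20328
  i=7: C(11,7)·!4 = 330·9 = 2970
  i=8: C(11,8)·!3 = 165·2 = 330
Total = 39916744.

39916744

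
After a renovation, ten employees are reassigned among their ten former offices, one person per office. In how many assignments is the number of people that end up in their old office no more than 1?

# with exactly i fixed is C(10,i)·!(10-i); sum over i=0..1:
  i=0: C(10,0)·!10 = 1·1334961 = 1334961
  i=1: C(10,1)·!9 = 10·133496 = 1334960
Total = 2669921.

2669921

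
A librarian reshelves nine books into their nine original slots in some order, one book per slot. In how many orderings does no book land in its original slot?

133496

Recurrence: !9 = 9·!8 + (-1)^9.
!9 = 9·14833 - 1 = 133496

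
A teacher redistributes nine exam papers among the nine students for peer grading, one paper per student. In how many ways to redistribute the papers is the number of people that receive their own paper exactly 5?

Choose which 5 of the 9 are fixed: C(9,5) = 126.
The other 4 form a derangement: !4 = 9.
Total: 126 × 9 = 1134.

1134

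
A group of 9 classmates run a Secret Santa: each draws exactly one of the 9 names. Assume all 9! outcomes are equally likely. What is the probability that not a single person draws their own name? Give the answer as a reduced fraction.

Favorable outcomes: !9 = 133496.
Total outcomes: 9! = 362880.
Probability = 133496/362880 = 16687/45360.

16687/45360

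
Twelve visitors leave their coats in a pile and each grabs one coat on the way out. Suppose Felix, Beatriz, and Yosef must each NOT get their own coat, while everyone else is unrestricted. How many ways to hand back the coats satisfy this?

Inclusion-exclusion on the 3 forbidden self-matches:
Σ_{j=0}^{3} (-1)^j C(3,j)(12-j)!
= C(3,0)·12! - C(3,1)·11! + C(3,2)·10! - C(3,3)·9!
= 479001600 - 119750400 + 10886400 - 362880
= 369774720

369774720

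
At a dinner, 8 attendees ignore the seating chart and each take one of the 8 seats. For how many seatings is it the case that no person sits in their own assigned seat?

14833

Recurrence: !8 = 7·(!7 + !6).
!8 = 7·(1854 + 265) = 7·2119 = 14833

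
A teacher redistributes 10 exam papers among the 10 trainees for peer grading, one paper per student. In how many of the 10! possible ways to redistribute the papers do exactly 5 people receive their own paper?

Choose which 5 of the 10 are fixed: C(10,5) = 252.
The other 5 form a derangement: !5 = 44.
Total: 252 × 44 = 11088.

11088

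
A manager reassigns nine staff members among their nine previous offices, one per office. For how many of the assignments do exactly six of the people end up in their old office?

Pick the 6 fixed positions: C(9,6) = 84 ways.
The remaining 3 must be deranged: !3 = 2.
Total: 84 × 2 = 168.

168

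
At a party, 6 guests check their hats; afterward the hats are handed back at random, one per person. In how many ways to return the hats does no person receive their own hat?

By inclusion-exclusion, !6 = Σ (-1)^k · 6!/k! for k=0..6
= 6! - 6!/1! + 6!/2! - 6!/3! + 6!/4! - 6!/5! + 6!/6!
= 720 - 720 + 360 - 120 + 30 - 6 + 1
= 265

265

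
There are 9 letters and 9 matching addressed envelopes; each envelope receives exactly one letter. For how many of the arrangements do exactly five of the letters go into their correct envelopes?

1134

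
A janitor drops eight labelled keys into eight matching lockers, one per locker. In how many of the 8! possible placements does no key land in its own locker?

Use !n = n·!(n-1) + (-1)^n.
!8 = 8·1854 + 1 = 14833

14833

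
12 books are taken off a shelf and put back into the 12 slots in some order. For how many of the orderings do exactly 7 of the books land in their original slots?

34848

Pick the 7 fixed positions: C(12,7) = 792 ways.
The other 5 form a derangement: !5 = 44.
Total: 792 × 44 = 34848.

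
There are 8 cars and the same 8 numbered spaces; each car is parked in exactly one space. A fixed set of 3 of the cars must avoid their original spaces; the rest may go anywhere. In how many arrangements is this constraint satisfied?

27240

Inclusion-exclusion on the 3 forbidden self-matches:
Σ_{j=0}^{3} (-1)^j C(3,j)(8-j)!
= C(3,0)·8! - C(3,1)·7! + C(3,2)·6! - C(3,3)·5!
= 40320 - 15120 + 2160 - 120
= 27240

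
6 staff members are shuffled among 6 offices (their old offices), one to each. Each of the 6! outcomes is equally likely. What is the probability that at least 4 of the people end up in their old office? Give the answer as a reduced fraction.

1/45

Favorable outcomes: Σ_{i≥4} C(6,i)·!(6-i) = 15·1 + 6·0 + 1·1 = 16.
Total outcomes: 6! = 720.
Probability = 16/720 = 1/45.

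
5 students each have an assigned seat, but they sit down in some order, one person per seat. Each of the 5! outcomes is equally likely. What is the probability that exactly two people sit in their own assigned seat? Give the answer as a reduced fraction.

Favorable outcomes: C(5,2)·!3 = 10·2 = 20.
Total outcomes: 5! = 120.
Probability = 20/120 = 1/6.

1/6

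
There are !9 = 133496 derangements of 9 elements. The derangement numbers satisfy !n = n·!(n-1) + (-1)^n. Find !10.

!10 = 10·133496 + 1 = 1334961.

1334961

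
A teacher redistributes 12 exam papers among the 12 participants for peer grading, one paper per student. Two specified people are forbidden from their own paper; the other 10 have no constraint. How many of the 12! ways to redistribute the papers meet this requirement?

402796800

Inclusion-exclusion on the 2 forbidden self-matches:
Σ_{j=0}^{2} (-1)^j C(2,j)(12-j)!
= C(2,0)·12! - C(2,1)·11! + C(2,2)·10!
= 479001600 - 79833600 + 3628800
= 402796800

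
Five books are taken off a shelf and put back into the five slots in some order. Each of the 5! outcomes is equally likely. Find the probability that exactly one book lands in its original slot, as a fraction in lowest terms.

Favorable outcomes: C(5,1)·!4 = 5·9 = 45.
Total outcomes: 5! = 120.
Probability = 45/120 = 3/8.

3/8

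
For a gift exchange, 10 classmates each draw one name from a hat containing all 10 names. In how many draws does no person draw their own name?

The subfactorial !10 = [10!/e] (nearest integer).
10! = 3628800, and 3628800/e ≈ 1334960.92, so !10 = 1334961.

1334961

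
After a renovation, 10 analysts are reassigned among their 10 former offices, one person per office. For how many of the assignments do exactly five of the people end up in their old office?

11088

Choose which 5 of the 10 are fixed: C(10,5) = 252.
The other 5 form a derangement: !5 = 44.
Total: 252 × 44 = 11088.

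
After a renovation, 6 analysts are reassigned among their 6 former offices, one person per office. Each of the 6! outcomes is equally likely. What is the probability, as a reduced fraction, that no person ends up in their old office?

53/144

Favorable outcomes: !6 = 265.
Total outcomes: 6! = 720.
Probability = 265/720 = 53/144.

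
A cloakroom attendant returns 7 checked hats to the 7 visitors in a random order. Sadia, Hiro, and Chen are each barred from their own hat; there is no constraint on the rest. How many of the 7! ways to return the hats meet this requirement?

Inclusion-exclusion on the 3 forbidden self-matches:
Σ_{j=0}^{3} (-1)^j C(3,j)(7-j)!
= C(3,0)·7! - C(3,1)·6! + C(3,2)·5! - C(3,3)·4!
= 5040 - 2160 + 360 - 24
= 3216

3216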